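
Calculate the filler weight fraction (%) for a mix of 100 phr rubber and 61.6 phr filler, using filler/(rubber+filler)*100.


Filler % = filler / (rubber + filler) * 100
= 61.6 / (100 + 61.6) * 100
= 61.6 / 161.6 * 100
= 38.12%

38.12%


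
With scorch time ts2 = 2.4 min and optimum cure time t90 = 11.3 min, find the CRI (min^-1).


CRI = 100 / (t90 - ts2)
= 100 / (11.3 - 2.4)
= 100 / 8.9
= 11.24 min^-1

11.24 min^-1


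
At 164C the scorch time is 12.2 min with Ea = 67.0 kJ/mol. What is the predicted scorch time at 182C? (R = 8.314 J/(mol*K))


Convert temperatures: T1 = 164 + 273.15 = 437.15 K, T2 = 182 + 273.15 = 455.15 K
ts2_new = 12.2 * exp(67000 / 8.314 * (1/455.15 - 1/437.15))
1/T2 - 1/T1 = -9.0466e-05
ts2_new = 5.88 min

5.88 min


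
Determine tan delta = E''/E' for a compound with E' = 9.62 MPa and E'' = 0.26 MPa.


tan delta = E'' / E'
= 0.26 / 9.62
= 0.027

tan delta = 0.027


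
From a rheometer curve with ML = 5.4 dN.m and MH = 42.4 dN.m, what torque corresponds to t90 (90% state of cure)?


M90 = ML + 0.9 * (MH - ML)
M90 = 5.4 + 0.9 * (42.4 - 5.4)
M90 = 5.4 + 0.9 * 37.0
M90 = 38.7 dN.m

38.7 dN.m


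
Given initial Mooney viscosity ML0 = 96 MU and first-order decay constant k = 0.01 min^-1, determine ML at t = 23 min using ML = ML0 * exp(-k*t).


ML = ML0 * exp(-k * t)
ML = 96 * exp(-0.01 * 23)
ML = 96 * 0.7945
ML = 76.28 MU

76.28 MU


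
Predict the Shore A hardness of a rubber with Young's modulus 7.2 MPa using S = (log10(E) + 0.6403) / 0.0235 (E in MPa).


log10(E) = 0.0235*S - 0.6403  =>  S = (log10(E) + 0.6403) / 0.0235
log10(7.2) = 0.857332
S = (0.857332 + 0.6403) / 0.0235 = 1.497632 / 0.0235
S = 63.7

Shore A = 63.7


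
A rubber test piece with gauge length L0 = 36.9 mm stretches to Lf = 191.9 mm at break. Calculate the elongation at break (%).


Elongation = (Lf - L0) / L0 * 100
= (191.9 - 36.9) / 36.9 * 100
= 155.0 / 36.9 * 100
= 420.1%

420.1%


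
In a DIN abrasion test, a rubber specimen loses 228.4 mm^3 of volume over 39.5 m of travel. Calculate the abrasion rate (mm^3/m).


Rate = volume_loss / distance
= 228.4 / 39.5
= 5.782 mm^3/m

5.782 mm^3/m


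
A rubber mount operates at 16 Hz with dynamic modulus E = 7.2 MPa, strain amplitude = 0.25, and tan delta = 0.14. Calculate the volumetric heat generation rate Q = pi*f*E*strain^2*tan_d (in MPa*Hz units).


Q = pi * f * E * strain^2 * tan_d
= pi * 16 * 7.2 * 0.25^2 * 0.14
= pi * 16 * 7.2 * 0.0625 * 0.14
= 3.1667

Q = 3.1667


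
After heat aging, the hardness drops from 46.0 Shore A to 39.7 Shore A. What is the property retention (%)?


Retention = aged / original * 100
= 39.7 / 46.0 * 100
= 86.3%

86.3%


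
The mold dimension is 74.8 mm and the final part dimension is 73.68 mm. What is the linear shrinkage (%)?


Shrinkage = (mold - part) / mold * 100
= (74.8 - 73.68) / 74.8 * 100
= 1.12 / 74.8 * 100
= 1.5%

1.5%


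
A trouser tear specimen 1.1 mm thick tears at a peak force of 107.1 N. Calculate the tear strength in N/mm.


Tear strength = force / thickness
= 107.1 / 1.1
= 97.36 N/mm

97.36 N/mm


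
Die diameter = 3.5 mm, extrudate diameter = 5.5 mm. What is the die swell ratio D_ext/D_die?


Die swell ratio = D_extrudate / D_die
= 5.5 / 3.5
= 1.571

Die swell = 1.571


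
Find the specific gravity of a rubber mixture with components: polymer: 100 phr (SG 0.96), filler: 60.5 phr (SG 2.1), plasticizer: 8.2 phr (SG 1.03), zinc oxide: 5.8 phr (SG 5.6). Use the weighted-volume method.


Sum of weights = 174.5
Volume contributions:
  polymer: 100/0.96 = 104.1667
  filler: 60.5/2.1 = 28.8095
  plasticizer: 8.2/1.03 = 7.9612
  zinc oxide: 5.8/5.6 = 1.0357
Sum of volumes = 141.9731
SG = 174.5 / 141.9731 = 1.229

SG = 1.229


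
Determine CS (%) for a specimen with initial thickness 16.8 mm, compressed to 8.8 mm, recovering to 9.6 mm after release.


CS = (t0 - recovered) / (t0 - ts) * 100
= (16.8 - 9.6) / (16.8 - 8.8) * 100
= 7.2 / 8.0 * 100
= 90.0%

90.0%


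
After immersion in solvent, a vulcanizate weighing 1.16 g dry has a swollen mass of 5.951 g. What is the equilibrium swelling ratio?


Q = W_swollen / W_dry
Q = 5.951 / 1.16
Q = 5.13

Q = 5.13


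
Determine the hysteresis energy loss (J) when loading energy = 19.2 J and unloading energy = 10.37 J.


Hysteresis loss = loading - unloading
= 19.2 - 10.37
= 8.83 J

8.83 J


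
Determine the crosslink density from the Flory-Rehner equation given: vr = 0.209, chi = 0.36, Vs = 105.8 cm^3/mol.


ln(1 - vr) = ln(1 - 0.209) = -0.2345
Numerator = -((-0.2345) + 0.209 + 0.36 * 0.209^2) = 0.0097
Denominator = 105.8 * (0.209^(1/3) - 0.209/2) = 51.7306
nu = 0.0097 / 51.7306 = 1.8813e-04 mol/cm^3

1.8813e-04 mol/cm^3


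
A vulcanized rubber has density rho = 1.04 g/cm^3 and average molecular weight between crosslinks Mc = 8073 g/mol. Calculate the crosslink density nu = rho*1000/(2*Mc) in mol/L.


nu = rho * 1000 / (2 * Mc)
nu = 1.04 * 1000 / (2 * 8073)
nu = 1040.0 / 16146
nu = 0.0644 mol/L

0.0644 mol/L


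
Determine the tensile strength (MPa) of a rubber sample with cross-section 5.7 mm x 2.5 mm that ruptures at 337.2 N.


Area = width * thickness = 5.7 * 2.5 = 14.25 mm^2
TS = force / area = 337.2 / 14.25 = 23.66 MPa

23.66 MPa


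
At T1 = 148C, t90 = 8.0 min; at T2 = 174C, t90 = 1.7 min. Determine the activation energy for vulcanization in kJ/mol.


T1 = 421.15 K, T2 = 447.15 K
1/T1 - 1/T2 = 1.3806e-04
ln(t1/t2) = ln(8.0/1.7) = 1.5488
Ea = 8.314 * 1.5488 / 1.3806e-04 = 93266.5214 J/mol
Ea = 93.27 kJ/mol

93.27 kJ/mol


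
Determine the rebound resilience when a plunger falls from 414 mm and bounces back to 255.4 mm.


Resilience = h_rebound / h_drop * 100
= 255.4 / 414 * 100
= 61.7%

61.7%


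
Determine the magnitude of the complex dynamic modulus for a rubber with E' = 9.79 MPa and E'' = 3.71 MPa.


|E*| = sqrt(E'^2 + E''^2)
= sqrt(9.79^2 + 3.71^2)
= sqrt(95.8441 + 13.7641)
= 10.469 MPa

10.469 MPa


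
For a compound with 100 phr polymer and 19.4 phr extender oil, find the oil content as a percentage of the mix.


Oil % = oil / (100 + oil) * 100
= 19.4 / (100 + 19.4) * 100
= 19.4 / 119.4 * 100
= 16.25%

16.25%


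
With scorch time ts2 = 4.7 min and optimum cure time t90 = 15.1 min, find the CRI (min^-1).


CRI = 100 / (t90 - ts2)
= 100 / (15.1 - 4.7)
= 100 / 10.4
= 9.62 min^-1

9.62 min^-1


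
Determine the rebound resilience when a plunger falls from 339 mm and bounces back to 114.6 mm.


Resilience = h_rebound / h_drop * 100
= 114.6 / 339 * 100
= 33.8%

33.8%


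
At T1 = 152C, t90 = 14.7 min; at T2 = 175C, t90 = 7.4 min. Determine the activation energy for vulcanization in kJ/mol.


T1 = 425.15 K, T2 = 448.15 K
1/T1 - 1/T2 = 1.2072e-04
ln(t1/t2) = ln(14.7/7.4) = 0.6864
Ea = 8.314 * 0.6864 / 1.2072e-04 = 47272.0543 J/mol
Ea = 47.27 kJ/mol

47.27 kJ/mol


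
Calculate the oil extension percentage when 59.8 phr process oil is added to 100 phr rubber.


Oil % = oil / (100 + oil) * 100
= 59.8 / (100 + 59.8) * 100
= 59.8 / 159.8 * 100
= 37.42%

37.42%


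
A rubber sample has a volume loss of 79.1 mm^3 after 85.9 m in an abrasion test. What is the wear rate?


Rate = volume_loss / distance
= 79.1 / 85.9
= 0.921 mm^3/m

0.921 mm^3/m


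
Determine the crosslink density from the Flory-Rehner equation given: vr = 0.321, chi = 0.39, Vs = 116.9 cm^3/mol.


ln(1 - vr) = ln(1 - 0.321) = -0.3871
Numerator = -((-0.3871) + 0.321 + 0.39 * 0.321^2) = 0.0259
Denominator = 116.9 * (0.321^(1/3) - 0.321/2) = 61.2792
nu = 0.0259 / 61.2792 = 4.2344e-04 mol/cm^3

4.2344e-04 mol/cm^3


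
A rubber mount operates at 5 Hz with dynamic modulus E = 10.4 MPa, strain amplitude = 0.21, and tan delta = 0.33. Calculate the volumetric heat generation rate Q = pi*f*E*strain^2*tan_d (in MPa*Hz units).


Q = pi * f * E * strain^2 * tan_d
= pi * 5 * 10.4 * 0.21^2 * 0.33
= pi * 5 * 10.4 * 0.0441 * 0.33
= 2.3774

Q = 2.3774


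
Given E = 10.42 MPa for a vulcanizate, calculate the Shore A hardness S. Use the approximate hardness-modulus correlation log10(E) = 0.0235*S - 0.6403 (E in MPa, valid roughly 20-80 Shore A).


log10(E) = 0.0235*S - 0.6403  =>  S = (log10(E) + 0.6403) / 0.0235
log10(10.42) = 1.017868
S = (1.017868 + 0.6403) / 0.0235 = 1.658168 / 0.0235
S = 70.6

Shore A = 70.6


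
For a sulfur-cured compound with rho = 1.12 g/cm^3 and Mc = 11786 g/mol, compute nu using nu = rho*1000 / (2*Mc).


nu = rho * 1000 / (2 * Mc)
nu = 1.12 * 1000 / (2 * 11786)
nu = 1120.0 / 23572
nu = 0.0475 mol/L

0.0475 mol/L


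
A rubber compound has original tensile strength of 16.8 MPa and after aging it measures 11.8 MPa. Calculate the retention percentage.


Retention = aged / original * 100
= 11.8 / 16.8 * 100
= 70.2%

70.2%


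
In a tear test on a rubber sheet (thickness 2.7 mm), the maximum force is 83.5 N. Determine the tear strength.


Tear strength = force / thickness
= 83.5 / 2.7
= 30.93 N/mm

30.93 N/mm


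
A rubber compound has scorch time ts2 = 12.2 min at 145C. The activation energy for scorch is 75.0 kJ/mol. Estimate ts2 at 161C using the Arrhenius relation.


Convert temperatures: T1 = 145 + 273.15 = 418.15 K, T2 = 161 + 273.15 = 434.15 K
ts2_new = 12.2 * exp(75000 / 8.314 * (1/434.15 - 1/418.15))
1/T2 - 1/T1 = -8.8135e-05
ts2_new = 5.51 min

5.51 min


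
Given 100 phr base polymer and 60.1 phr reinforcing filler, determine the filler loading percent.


Filler % = filler / (rubber + filler) * 100
= 60.1 / (100 + 60.1) * 100
= 60.1 / 160.1 * 100
= 37.54%

37.54%


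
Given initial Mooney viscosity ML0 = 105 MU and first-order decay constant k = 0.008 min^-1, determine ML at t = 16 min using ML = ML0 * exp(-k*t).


ML = ML0 * exp(-k * t)
ML = 105 * exp(-0.008 * 16)
ML = 105 * 0.8799
ML = 92.38 MU

92.38 MU


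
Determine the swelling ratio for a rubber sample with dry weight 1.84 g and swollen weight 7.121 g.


Q = W_swollen / W_dry
Q = 7.121 / 1.84
Q = 3.87

Q = 3.87


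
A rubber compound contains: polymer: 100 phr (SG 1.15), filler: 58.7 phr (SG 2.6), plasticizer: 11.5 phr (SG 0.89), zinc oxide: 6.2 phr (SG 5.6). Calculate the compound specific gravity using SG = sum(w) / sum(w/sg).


Sum of weights = 176.4
Volume contributions:
  polymer: 100/1.15 = 86.9565
  filler: 58.7/2.6 = 22.5769
  plasticizer: 11.5/0.89 = 12.9213
  zinc oxide: 6.2/5.6 = 1.1071
Sum of volumes = 123.5619
SG = 176.4 / 123.5619 = 1.428

SG = 1.428


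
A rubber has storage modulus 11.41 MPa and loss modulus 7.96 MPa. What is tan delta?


tan delta = E'' / E'
= 7.96 / 11.41
= 0.6976

tan delta = 0.6976


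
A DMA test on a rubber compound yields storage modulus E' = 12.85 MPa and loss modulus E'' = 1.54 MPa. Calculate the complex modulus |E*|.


|E*| = sqrt(E'^2 + E''^2)
= sqrt(12.85^2 + 1.54^2)
= sqrt(165.1225 + 2.3716)
= 12.942 MPa

12.942 MPa


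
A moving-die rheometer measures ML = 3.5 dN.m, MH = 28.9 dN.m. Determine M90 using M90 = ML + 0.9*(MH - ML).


M90 = ML + 0.9 * (MH - ML)
M90 = 3.5 + 0.9 * (28.9 - 3.5)
M90 = 3.5 + 0.9 * 25.4
M90 = 26.36 dN.m

26.36 dN.m


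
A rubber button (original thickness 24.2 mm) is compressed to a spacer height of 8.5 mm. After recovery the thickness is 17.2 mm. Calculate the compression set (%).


CS = (t0 - recovered) / (t0 - ts) * 100
= (24.2 - 17.2) / (24.2 - 8.5) * 100
= 7.0 / 15.7 * 100
= 44.6%

44.6%


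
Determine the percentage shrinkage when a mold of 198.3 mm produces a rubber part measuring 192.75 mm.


Shrinkage = (mold - part) / mold * 100
= (198.3 - 192.75) / 198.3 * 100
= 5.55 / 198.3 * 100
= 2.8%

2.8%


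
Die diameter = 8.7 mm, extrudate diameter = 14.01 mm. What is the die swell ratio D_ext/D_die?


Die swell ratio = D_extrudate / D_die
= 14.01 / 8.7
= 1.61

Die swell = 1.61


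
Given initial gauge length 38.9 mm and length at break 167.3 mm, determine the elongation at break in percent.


Elongation = (Lf - L0) / L0 * 100
= (167.3 - 38.9) / 38.9 * 100
= 128.4 / 38.9 * 100
= 330.1%

330.1%


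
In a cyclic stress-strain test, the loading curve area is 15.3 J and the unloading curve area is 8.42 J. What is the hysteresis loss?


Hysteresis loss = loading - unloading
= 15.3 - 8.42
= 6.88 J

6.88 J


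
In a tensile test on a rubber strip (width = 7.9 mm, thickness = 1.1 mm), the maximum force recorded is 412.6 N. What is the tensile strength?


Area = width * thickness = 7.9 * 1.1 = 8.69 mm^2
TS = force / area = 412.6 / 8.69 = 47.48 MPa

47.48 MPa


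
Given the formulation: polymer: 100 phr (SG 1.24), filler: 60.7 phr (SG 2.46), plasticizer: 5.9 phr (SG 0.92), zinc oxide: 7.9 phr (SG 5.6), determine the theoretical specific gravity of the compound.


Sum of weights = 174.5
Volume contributions:
  polymer: 100/1.24 = 80.6452
  filler: 60.7/2.46 = 24.6748
  plasticizer: 5.9/0.92 = 6.4130
  zinc oxide: 7.9/5.6 = 1.4107
Sum of volumes = 113.1437
SG = 174.5 / 113.1437 = 1.542

SG = 1.542


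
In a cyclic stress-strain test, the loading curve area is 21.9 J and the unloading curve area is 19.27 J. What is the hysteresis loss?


Hysteresis loss = loading - unloading
= 21.9 - 19.27
= 2.63 J

2.63 J


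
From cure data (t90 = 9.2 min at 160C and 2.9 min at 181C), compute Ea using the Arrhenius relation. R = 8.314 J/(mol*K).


T1 = 433.15 K, T2 = 454.15 K
1/T1 - 1/T2 = 1.0675e-04
ln(t1/t2) = ln(9.2/2.9) = 1.1545
Ea = 8.314 * 1.1545 / 1.0675e-04 = 89912.3961 J/mol
Ea = 89.91 kJ/mol

89.91 kJ/mol


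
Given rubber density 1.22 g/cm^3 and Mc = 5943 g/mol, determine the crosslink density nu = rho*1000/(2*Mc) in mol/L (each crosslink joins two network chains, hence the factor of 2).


nu = rho * 1000 / (2 * Mc)
nu = 1.22 * 1000 / (2 * 5943)
nu = 1220.0 / 11886
nu = 0.1026 mol/L

0.1026 mol/L


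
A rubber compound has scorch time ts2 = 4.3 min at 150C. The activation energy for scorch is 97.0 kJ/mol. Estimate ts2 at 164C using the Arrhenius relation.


Convert temperatures: T1 = 150 + 273.15 = 423.15 K, T2 = 164 + 273.15 = 437.15 K
ts2_new = 4.3 * exp(97000 / 8.314 * (1/437.15 - 1/423.15))
1/T2 - 1/T1 = -7.5684e-05
ts2_new = 1.78 min

1.78 min


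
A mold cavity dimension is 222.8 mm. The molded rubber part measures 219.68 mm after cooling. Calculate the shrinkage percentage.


Shrinkage = (mold - part) / mold * 100
= (222.8 - 219.68) / 222.8 * 100
= 3.12 / 222.8 * 100
= 1.4%

1.4%


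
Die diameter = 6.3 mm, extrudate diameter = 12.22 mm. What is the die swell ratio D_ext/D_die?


Die swell ratio = D_extrudate / D_die
= 12.22 / 6.3
= 1.94

Die swell = 1.94


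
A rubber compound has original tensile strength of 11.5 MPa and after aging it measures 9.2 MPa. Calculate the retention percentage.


Retention = aged / original * 100
= 9.2 / 11.5 * 100
= 80.0%

80.0%


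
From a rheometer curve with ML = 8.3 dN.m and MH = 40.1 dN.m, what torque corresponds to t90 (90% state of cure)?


M90 = ML + 0.9 * (MH - ML)
M90 = 8.3 + 0.9 * (40.1 - 8.3)
M90 = 8.3 + 0.9 * 31.8
M90 = 36.92 dN.m

36.92 dN.m


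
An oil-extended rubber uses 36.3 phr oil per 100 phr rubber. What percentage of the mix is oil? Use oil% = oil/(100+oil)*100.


Oil % = oil / (100 + oil) * 100
= 36.3 / (100 + 36.3) * 100
= 36.3 / 136.3 * 100
= 26.63%

26.63%


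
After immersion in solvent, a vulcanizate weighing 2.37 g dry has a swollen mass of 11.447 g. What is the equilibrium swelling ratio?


Q = W_swollen / W_dry
Q = 11.447 / 2.37
Q = 4.83

Q = 4.83


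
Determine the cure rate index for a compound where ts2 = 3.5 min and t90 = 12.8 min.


CRI = 100 / (t90 - ts2)
= 100 / (12.8 - 3.5)
= 100 / 9.3
= 10.75 min^-1

10.75 min^-1


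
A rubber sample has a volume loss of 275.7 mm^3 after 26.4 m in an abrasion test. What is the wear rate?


Rate = volume_loss / distance
= 275.7 / 26.4
= 10.443 mm^3/m

10.443 mm^3/m


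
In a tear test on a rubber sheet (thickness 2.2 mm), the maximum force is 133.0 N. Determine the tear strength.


Tear strength = force / thickness
= 133.0 / 2.2
= 60.45 N/mm

60.45 N/mm


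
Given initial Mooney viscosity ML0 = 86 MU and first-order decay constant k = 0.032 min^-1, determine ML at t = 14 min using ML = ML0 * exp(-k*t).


ML = ML0 * exp(-k * t)
ML = 86 * exp(-0.032 * 14)
ML = 86 * 0.6389
ML = 54.95 MU

54.95 MU


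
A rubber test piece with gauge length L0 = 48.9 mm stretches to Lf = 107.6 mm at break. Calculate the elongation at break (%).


Elongation = (Lf - L0) / L0 * 100
= (107.6 - 48.9) / 48.9 * 100
= 58.7 / 48.9 * 100
= 120.0%

120.0%


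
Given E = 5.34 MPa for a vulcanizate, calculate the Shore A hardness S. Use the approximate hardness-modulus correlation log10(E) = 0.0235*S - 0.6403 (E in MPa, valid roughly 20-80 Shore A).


log10(E) = 0.0235*S - 0.6403  =>  S = (log10(E) + 0.6403) / 0.0235
log10(5.34) = 0.727541
S = (0.727541 + 0.6403) / 0.0235 = 1.367841 / 0.0235
S = 58.2

Shore A = 58.2


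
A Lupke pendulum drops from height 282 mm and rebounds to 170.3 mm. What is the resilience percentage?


Resilience = h_rebound / h_drop * 100
= 170.3 / 282 * 100
= 60.4%

60.4%


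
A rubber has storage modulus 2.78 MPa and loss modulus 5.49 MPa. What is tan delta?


tan delta = E'' / E'
= 5.49 / 2.78
= 1.9748

tan delta = 1.9748


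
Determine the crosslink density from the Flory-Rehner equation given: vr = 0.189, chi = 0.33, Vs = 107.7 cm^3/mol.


ln(1 - vr) = ln(1 - 0.189) = -0.2095
Numerator = -((-0.2095) + 0.189 + 0.33 * 0.189^2) = 0.0087
Denominator = 107.7 * (0.189^(1/3) - 0.189/2) = 51.6292
nu = 0.0087 / 51.6292 = 1.6850e-04 mol/cm^3

1.6850e-04 mol/cm^3


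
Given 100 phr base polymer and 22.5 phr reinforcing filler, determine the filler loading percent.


Filler % = filler / (rubber + filler) * 100
= 22.5 / (100 + 22.5) * 100
= 22.5 / 122.5 * 100
= 18.37%

18.37%


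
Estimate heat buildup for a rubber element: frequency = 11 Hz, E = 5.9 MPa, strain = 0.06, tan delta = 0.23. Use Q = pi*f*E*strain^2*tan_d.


Q = pi * f * E * strain^2 * tan_d
= pi * 11 * 5.9 * 0.06^2 * 0.23
= pi * 11 * 5.9 * 0.0036 * 0.23
= 0.1688

Q = 0.1688


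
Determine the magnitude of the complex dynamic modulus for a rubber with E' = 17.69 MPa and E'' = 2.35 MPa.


|E*| = sqrt(E'^2 + E''^2)
= sqrt(17.69^2 + 2.35^2)
= sqrt(312.9361 + 5.5225)
= 17.845 MPa

17.845 MPa


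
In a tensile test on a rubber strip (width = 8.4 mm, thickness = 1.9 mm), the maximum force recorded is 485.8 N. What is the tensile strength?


Area = width * thickness = 8.4 * 1.9 = 15.96 mm^2
TS = force / area = 485.8 / 15.96 = 30.44 MPa

30.44 MPa


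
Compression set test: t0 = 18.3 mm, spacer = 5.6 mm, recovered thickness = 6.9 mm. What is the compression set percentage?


CS = (t0 - recovered) / (t0 - ts) * 100
= (18.3 - 6.9) / (18.3 - 5.6) * 100
= 11.4 / 12.7 * 100
= 89.8%

89.8%


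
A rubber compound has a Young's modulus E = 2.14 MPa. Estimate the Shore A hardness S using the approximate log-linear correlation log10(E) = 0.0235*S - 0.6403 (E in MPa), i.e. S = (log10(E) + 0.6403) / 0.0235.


log10(E) = 0.0235*S - 0.6403  =>  S = (log10(E) + 0.6403) / 0.0235
log10(2.14) = 0.330414
S = (0.330414 + 0.6403) / 0.0235 = 0.970714 / 0.0235
S = 41.3

Shore A = 41.3


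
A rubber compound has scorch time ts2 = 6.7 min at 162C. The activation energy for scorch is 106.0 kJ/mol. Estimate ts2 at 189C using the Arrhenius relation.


Convert temperatures: T1 = 162 + 273.15 = 435.15 K, T2 = 189 + 273.15 = 462.15 K
ts2_new = 6.7 * exp(106000 / 8.314 * (1/462.15 - 1/435.15))
1/T2 - 1/T1 = -1.3426e-04
ts2_new = 1.21 min

1.21 min


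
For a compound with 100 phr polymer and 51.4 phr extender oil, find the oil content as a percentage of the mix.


Oil % = oil / (100 + oil) * 100
= 51.4 / (100 + 51.4) * 100
= 51.4 / 151.4 * 100
= 33.95%

33.95%


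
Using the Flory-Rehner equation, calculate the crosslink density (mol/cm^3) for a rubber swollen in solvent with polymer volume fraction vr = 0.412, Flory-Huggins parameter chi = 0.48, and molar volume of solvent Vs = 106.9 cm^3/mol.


ln(1 - vr) = ln(1 - 0.412) = -0.5310
Numerator = -((-0.5310) + 0.412 + 0.48 * 0.412^2) = 0.0376
Denominator = 106.9 * (0.412^(1/3) - 0.412/2) = 57.5231
nu = 0.0376 / 57.5231 = 6.5280e-04 mol/cm^3

6.5280e-04 mol/cm^3


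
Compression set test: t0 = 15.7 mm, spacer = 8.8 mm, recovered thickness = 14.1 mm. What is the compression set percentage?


CS = (t0 - recovered) / (t0 - ts) * 100
= (15.7 - 14.1) / (15.7 - 8.8) * 100
= 1.6 / 6.9 * 100
= 23.2%

23.2%


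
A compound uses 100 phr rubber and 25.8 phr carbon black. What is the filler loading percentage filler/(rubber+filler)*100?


Filler % = filler / (rubber + filler) * 100
= 25.8 / (100 + 25.8) * 100
= 25.8 / 125.8 * 100
= 20.51%

20.51%


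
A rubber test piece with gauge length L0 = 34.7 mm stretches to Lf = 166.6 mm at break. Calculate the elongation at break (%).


Elongation = (Lf - L0) / L0 * 100
= (166.6 - 34.7) / 34.7 * 100
= 131.9 / 34.7 * 100
= 380.1%

380.1%


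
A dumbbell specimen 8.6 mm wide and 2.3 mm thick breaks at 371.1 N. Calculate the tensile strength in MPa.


Area = width * thickness = 8.6 * 2.3 = 19.78 mm^2
TS = force / area = 371.1 / 19.78 = 18.76 MPa

18.76 MPa


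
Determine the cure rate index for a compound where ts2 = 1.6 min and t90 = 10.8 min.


CRI = 100 / (t90 - ts2)
= 100 / (10.8 - 1.6)
= 100 / 9.2
= 10.87 min^-1

10.87 min^-1


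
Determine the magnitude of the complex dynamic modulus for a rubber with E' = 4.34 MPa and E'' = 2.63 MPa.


|E*| = sqrt(E'^2 + E''^2)
= sqrt(4.34^2 + 2.63^2)
= sqrt(18.8356 + 6.9169)
= 5.075 MPa

5.075 MPa


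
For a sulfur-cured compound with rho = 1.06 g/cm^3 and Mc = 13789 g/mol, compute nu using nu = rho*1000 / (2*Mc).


nu = rho * 1000 / (2 * Mc)
nu = 1.06 * 1000 / (2 * 13789)
nu = 1060.0 / 27578
nu = 0.0384 mol/L

0.0384 mol/L


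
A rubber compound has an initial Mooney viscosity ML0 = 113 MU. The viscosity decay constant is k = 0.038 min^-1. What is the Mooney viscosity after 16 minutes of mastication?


ML = ML0 * exp(-k * t)
ML = 113 * exp(-0.038 * 16)
ML = 113 * 0.5444
ML = 61.52 MU

61.52 MU


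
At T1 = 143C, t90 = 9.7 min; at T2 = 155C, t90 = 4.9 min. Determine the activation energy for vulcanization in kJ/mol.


T1 = 416.15 K, T2 = 428.15 K
1/T1 - 1/T2 = 6.7350e-05
ln(t1/t2) = ln(9.7/4.9) = 0.6829
Ea = 8.314 * 0.6829 / 6.7350e-05 = 84299.6569 J/mol
Ea = 84.3 kJ/mol

84.3 kJ/mol


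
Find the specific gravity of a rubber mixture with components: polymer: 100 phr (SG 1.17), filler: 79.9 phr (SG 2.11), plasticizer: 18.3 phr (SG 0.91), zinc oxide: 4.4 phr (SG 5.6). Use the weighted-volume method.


Sum of weights = 202.6
Volume contributions:
  polymer: 100/1.17 = 85.4701
  filler: 79.9/2.11 = 37.8673
  plasticizer: 18.3/0.91 = 20.1099
  zinc oxide: 4.4/5.6 = 0.7857
Sum of volumes = 144.2330
SG = 202.6 / 144.2330 = 1.405

SG = 1.405


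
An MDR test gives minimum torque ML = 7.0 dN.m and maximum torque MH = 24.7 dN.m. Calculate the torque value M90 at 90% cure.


M90 = ML + 0.9 * (MH - ML)
M90 = 7.0 + 0.9 * (24.7 - 7.0)
M90 = 7.0 + 0.9 * 17.7
M90 = 22.93 dN.m

22.93 dN.m


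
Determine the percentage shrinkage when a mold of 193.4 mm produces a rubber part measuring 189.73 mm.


Shrinkage = (mold - part) / mold * 100
= (193.4 - 189.73) / 193.4 * 100
= 3.67 / 193.4 * 100
= 1.9%

1.9%


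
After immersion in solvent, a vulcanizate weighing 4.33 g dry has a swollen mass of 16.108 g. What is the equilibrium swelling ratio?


Q = W_swollen / W_dry
Q = 16.108 / 4.33
Q = 3.72

Q = 3.72


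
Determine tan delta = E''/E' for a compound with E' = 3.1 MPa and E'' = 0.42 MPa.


tan delta = E'' / E'
= 0.42 / 3.1
= 0.1355

tan delta = 0.1355


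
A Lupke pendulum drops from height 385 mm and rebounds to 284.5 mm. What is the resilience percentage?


Resilience = h_rebound / h_drop * 100
= 284.5 / 385 * 100
= 73.9%

73.9%


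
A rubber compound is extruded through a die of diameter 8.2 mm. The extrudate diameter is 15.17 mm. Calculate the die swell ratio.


Die swell ratio = D_extrudate / D_die
= 15.17 / 8.2
= 1.85

Die swell = 1.85


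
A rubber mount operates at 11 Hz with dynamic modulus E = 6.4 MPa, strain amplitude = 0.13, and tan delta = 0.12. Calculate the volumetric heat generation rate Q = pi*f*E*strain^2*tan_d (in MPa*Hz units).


Q = pi * f * E * strain^2 * tan_d
= pi * 11 * 6.4 * 0.13^2 * 0.12
= pi * 11 * 6.4 * 0.0169 * 0.12
= 0.4485

Q = 0.4485


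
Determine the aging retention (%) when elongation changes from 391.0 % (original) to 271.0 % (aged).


Retention = aged / original * 100
= 271.0 / 391.0 * 100
= 69.3%

69.3%


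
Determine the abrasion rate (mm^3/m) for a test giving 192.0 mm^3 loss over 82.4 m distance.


Rate = volume_loss / distance
= 192.0 / 82.4
= 2.33 mm^3/m

2.33 mm^3/m


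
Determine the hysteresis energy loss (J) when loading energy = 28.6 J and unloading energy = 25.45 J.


Hysteresis loss = loading - unloading
= 28.6 - 25.45
= 3.15 J

3.15 J


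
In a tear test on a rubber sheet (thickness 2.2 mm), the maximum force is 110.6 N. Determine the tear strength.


Tear strength = force / thickness
= 110.6 / 2.2
= 50.27 N/mm

50.27 N/mm


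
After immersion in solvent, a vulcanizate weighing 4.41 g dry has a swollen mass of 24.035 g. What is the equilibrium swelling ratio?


Q = W_swollen / W_dry
Q = 24.035 / 4.41
Q = 5.45

Q = 5.45


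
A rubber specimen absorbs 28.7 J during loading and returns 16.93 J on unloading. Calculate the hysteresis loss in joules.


Hysteresis loss = loading - unloading
= 28.7 - 16.93
= 11.77 J

11.77 J


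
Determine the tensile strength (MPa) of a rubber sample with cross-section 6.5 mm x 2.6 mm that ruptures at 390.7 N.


Area = width * thickness = 6.5 * 2.6 = 16.9 mm^2
TS = force / area = 390.7 / 16.9 = 23.12 MPa

23.12 MPa


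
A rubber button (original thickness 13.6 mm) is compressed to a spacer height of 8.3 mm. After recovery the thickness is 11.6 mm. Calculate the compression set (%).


CS = (t0 - recovered) / (t0 - ts) * 100
= (13.6 - 11.6) / (13.6 - 8.3) * 100
= 2.0 / 5.3 * 100
= 37.7%

37.7%


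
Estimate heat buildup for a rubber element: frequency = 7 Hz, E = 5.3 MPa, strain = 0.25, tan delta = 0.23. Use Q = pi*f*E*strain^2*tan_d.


Q = pi * f * E * strain^2 * tan_d
= pi * 7 * 5.3 * 0.25^2 * 0.23
= pi * 7 * 5.3 * 0.0625 * 0.23
= 1.6755

Q = 1.6755


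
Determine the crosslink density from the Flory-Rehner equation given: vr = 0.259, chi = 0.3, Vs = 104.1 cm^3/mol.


ln(1 - vr) = ln(1 - 0.259) = -0.2998
Numerator = -((-0.2998) + 0.259 + 0.3 * 0.259^2) = 0.0206
Denominator = 104.1 * (0.259^(1/3) - 0.259/2) = 52.8756
nu = 0.0206 / 52.8756 = 3.9017e-04 mol/cm^3

3.9017e-04 mol/cm^3


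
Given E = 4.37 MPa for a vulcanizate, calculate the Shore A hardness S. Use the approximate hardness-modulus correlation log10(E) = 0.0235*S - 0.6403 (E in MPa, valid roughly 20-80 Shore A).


log10(E) = 0.0235*S - 0.6403  =>  S = (log10(E) + 0.6403) / 0.0235
log10(4.37) = 0.640481
S = (0.640481 + 0.6403) / 0.0235 = 1.280781 / 0.0235
S = 54.5

Shore A = 54.5


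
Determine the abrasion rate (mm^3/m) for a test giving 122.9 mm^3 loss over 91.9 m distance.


Rate = volume_loss / distance
= 122.9 / 91.9
= 1.337 mm^3/m

1.337 mm^3/m


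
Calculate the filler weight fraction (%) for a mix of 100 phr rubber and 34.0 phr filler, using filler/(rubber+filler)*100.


Filler % = filler / (rubber + filler) * 100
= 34.0 / (100 + 34.0) * 100
= 34.0 / 134.0 * 100
= 25.37%

25.37%


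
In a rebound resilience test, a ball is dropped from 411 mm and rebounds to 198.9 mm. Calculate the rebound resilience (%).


Resilience = h_rebound / h_drop * 100
= 198.9 / 411 * 100
= 48.4%

48.4%


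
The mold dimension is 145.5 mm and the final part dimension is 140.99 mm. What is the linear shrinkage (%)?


Shrinkage = (mold - part) / mold * 100
= (145.5 - 140.99) / 145.5 * 100
= 4.51 / 145.5 * 100
= 3.1%

3.1%


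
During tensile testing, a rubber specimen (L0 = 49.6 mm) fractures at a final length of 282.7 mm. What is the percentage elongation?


Elongation = (Lf - L0) / L0 * 100
= (282.7 - 49.6) / 49.6 * 100
= 233.1 / 49.6 * 100
= 470.0%

470.0%


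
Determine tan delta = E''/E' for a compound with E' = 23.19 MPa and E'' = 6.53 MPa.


tan delta = E'' / E'
= 6.53 / 23.19
= 0.2816

tan delta = 0.2816


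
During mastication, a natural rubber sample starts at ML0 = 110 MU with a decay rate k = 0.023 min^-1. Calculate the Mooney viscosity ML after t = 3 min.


ML = ML0 * exp(-k * t)
ML = 110 * exp(-0.023 * 3)
ML = 110 * 0.9333
ML = 102.67 MU

102.67 MU


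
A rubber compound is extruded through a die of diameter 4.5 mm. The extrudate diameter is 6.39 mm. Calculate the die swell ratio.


Die swell ratio = D_extrudate / D_die
= 6.39 / 4.5
= 1.42

Die swell = 1.42


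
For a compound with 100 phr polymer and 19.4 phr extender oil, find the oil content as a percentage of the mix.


Oil % = oil / (100 + oil) * 100
= 19.4 / (100 + 19.4) * 100
= 19.4 / 119.4 * 100
= 16.25%

16.25%


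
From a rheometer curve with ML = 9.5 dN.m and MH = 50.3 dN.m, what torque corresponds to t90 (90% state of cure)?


M90 = ML + 0.9 * (MH - ML)
M90 = 9.5 + 0.9 * (50.3 - 9.5)
M90 = 9.5 + 0.9 * 40.8
M90 = 46.22 dN.m

46.22 dN.m


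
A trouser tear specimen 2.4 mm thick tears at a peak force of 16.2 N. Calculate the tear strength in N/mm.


Tear strength = force / thickness
= 16.2 / 2.4
= 6.75 N/mm

6.75 N/mm


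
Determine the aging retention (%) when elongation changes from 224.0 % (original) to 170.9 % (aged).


Retention = aged / original * 100
= 170.9 / 224.0 * 100
= 76.3%

76.3%


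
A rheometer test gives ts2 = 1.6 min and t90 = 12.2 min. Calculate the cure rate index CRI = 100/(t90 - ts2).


CRI = 100 / (t90 - ts2)
= 100 / (12.2 - 1.6)
= 100 / 10.6
= 9.43 min^-1

9.43 min^-1


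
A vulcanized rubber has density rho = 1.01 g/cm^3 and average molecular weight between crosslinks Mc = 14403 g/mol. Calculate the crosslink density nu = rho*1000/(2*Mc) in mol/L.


nu = rho * 1000 / (2 * Mc)
nu = 1.01 * 1000 / (2 * 14403)
nu = 1010.0 / 28806
nu = 0.0351 mol/L

0.0351 mol/L


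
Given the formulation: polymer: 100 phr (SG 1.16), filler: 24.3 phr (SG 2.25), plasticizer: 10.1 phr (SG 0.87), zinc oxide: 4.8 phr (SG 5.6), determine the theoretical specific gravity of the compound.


Sum of weights = 139.2
Volume contributions:
  polymer: 100/1.16 = 86.2069
  filler: 24.3/2.25 = 10.8000
  plasticizer: 10.1/0.87 = 11.6092
  zinc oxide: 4.8/5.6 = 0.8571
Sum of volumes = 109.4732
SG = 139.2 / 109.4732 = 1.272

SG = 1.272


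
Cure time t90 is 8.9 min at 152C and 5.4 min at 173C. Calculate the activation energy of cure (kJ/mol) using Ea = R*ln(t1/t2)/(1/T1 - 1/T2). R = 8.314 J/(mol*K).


T1 = 425.15 K, T2 = 446.15 K
1/T1 - 1/T2 = 1.1071e-04
ln(t1/t2) = ln(8.9/5.4) = 0.4997
Ea = 8.314 * 0.4997 / 1.1071e-04 = 37521.6318 J/mol
Ea = 37.52 kJ/mol

37.52 kJ/mol


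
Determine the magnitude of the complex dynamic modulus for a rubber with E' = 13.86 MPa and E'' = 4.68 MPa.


|E*| = sqrt(E'^2 + E''^2)
= sqrt(13.86^2 + 4.68^2)
= sqrt(192.0996 + 21.9024)
= 14.629 MPa

14.629 MPa


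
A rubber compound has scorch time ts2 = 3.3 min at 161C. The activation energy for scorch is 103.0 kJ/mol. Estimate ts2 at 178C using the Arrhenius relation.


Convert temperatures: T1 = 161 + 273.15 = 434.15 K, T2 = 178 + 273.15 = 451.15 K
ts2_new = 3.3 * exp(103000 / 8.314 * (1/451.15 - 1/434.15))
1/T2 - 1/T1 = -8.6794e-05
ts2_new = 1.13 min

1.13 min


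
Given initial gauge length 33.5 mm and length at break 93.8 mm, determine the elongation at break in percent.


Elongation = (Lf - L0) / L0 * 100
= (93.8 - 33.5) / 33.5 * 100
= 60.3 / 33.5 * 100
= 180.0%

180.0%


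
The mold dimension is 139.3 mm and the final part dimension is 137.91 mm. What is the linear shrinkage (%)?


Shrinkage = (mold - part) / mold * 100
= (139.3 - 137.91) / 139.3 * 100
= 1.39 / 139.3 * 100
= 1.0%

1.0%


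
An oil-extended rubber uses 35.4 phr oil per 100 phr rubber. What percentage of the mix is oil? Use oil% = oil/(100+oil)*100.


Oil % = oil / (100 + oil) * 100
= 35.4 / (100 + 35.4) * 100
= 35.4 / 135.4 * 100
= 26.14%

26.14%


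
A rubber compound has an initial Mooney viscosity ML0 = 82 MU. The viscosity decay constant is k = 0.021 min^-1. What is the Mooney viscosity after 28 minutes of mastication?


ML = ML0 * exp(-k * t)
ML = 82 * exp(-0.021 * 28)
ML = 82 * 0.5554
ML = 45.55 MU

45.55 MU


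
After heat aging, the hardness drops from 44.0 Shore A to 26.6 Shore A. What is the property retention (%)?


Retention = aged / original * 100
= 26.6 / 44.0 * 100
= 60.5%

60.5%


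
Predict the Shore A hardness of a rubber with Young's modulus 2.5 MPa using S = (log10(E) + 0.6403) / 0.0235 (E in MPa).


log10(E) = 0.0235*S - 0.6403  =>  S = (log10(E) + 0.6403) / 0.0235
log10(2.5) = 0.397940
S = (0.397940 + 0.6403) / 0.0235 = 1.038240 / 0.0235
S = 44.2

Shore A = 44.2


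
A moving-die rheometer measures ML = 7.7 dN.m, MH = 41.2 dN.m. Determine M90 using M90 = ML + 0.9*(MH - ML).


M90 = ML + 0.9 * (MH - ML)
M90 = 7.7 + 0.9 * (41.2 - 7.7)
M90 = 7.7 + 0.9 * 33.5
M90 = 37.85 dN.m

37.85 dN.m


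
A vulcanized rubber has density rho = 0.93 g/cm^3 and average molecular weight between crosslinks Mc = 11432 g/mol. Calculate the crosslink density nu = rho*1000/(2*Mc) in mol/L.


nu = rho * 1000 / (2 * Mc)
nu = 0.93 * 1000 / (2 * 11432)
nu = 930.0 / 22864
nu = 0.0407 mol/L

0.0407 mol/L


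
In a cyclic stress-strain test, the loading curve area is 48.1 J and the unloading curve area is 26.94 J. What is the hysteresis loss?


Hysteresis loss = loading - unloading
= 48.1 - 26.94
= 21.16 J

21.16 J


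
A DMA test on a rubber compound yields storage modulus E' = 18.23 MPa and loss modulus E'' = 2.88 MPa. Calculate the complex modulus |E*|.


|E*| = sqrt(E'^2 + E''^2)
= sqrt(18.23^2 + 2.88^2)
= sqrt(332.3329 + 8.2944)
= 18.456 MPa

18.456 MPa


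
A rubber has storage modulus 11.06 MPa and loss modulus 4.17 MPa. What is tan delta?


tan delta = E'' / E'
= 4.17 / 11.06
= 0.377

tan delta = 0.377


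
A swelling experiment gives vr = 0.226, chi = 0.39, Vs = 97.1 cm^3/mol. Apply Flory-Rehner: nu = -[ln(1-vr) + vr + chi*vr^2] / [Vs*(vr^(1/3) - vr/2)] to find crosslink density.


ln(1 - vr) = ln(1 - 0.226) = -0.2562
Numerator = -((-0.2562) + 0.226 + 0.39 * 0.226^2) = 0.0103
Denominator = 97.1 * (0.226^(1/3) - 0.226/2) = 48.1732
nu = 0.0103 / 48.1732 = 2.1306e-04 mol/cm^3

2.1306e-04 mol/cm^3


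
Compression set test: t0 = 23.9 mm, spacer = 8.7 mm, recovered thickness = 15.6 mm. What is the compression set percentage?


CS = (t0 - recovered) / (t0 - ts) * 100
= (23.9 - 15.6) / (23.9 - 8.7) * 100
= 8.3 / 15.2 * 100
= 54.6%

54.6%


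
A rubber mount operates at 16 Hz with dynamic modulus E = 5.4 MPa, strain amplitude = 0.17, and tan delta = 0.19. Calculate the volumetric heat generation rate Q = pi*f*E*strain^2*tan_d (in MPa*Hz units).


Q = pi * f * E * strain^2 * tan_d
= pi * 16 * 5.4 * 0.17^2 * 0.19
= pi * 16 * 5.4 * 0.0289 * 0.19
= 1.4904

Q = 1.4904


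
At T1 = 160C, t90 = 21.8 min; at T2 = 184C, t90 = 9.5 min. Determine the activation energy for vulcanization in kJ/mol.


T1 = 433.15 K, T2 = 457.15 K
1/T1 - 1/T2 = 1.2120e-04
ln(t1/t2) = ln(21.8/9.5) = 0.8306
Ea = 8.314 * 0.8306 / 1.2120e-04 = 56976.6944 J/mol
Ea = 56.98 kJ/mol

56.98 kJ/mol


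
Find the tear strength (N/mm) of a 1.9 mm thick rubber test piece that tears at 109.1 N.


Tear strength = force / thickness
= 109.1 / 1.9
= 57.42 N/mm

57.42 N/mm


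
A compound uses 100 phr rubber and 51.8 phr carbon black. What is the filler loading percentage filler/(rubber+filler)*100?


Filler % = filler / (rubber + filler) * 100
= 51.8 / (100 + 51.8) * 100
= 51.8 / 151.8 * 100
= 34.12%

34.12%


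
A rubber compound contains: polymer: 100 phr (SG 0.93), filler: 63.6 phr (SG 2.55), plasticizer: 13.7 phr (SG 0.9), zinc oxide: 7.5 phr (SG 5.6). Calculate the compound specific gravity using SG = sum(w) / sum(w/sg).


Sum of weights = 184.8
Volume contributions:
  polymer: 100/0.93 = 107.5269
  filler: 63.6/2.55 = 24.9412
  plasticizer: 13.7/0.9 = 15.2222
  zinc oxide: 7.5/5.6 = 1.3393
Sum of volumes = 149.0296
SG = 184.8 / 149.0296 = 1.24

SG = 1.24


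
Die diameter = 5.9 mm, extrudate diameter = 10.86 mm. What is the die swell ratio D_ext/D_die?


Die swell ratio = D_extrudate / D_die
= 10.86 / 5.9
= 1.841

Die swell = 1.841


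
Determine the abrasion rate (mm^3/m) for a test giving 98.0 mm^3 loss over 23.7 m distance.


Rate = volume_loss / distance
= 98.0 / 23.7
= 4.135 mm^3/m

4.135 mm^3/m


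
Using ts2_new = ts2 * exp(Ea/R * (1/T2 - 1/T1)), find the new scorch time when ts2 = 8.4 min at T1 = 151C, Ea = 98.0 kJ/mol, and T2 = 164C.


Convert temperatures: T1 = 151 + 273.15 = 424.15 K, T2 = 164 + 273.15 = 437.15 K
ts2_new = 8.4 * exp(98000 / 8.314 * (1/437.15 - 1/424.15))
1/T2 - 1/T1 = -7.0112e-05
ts2_new = 3.68 min

3.68 min


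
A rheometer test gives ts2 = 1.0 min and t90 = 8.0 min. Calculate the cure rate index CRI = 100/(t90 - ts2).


CRI = 100 / (t90 - ts2)
= 100 / (8.0 - 1.0)
= 100 / 7.0
= 14.29 min^-1

14.29 min^-1


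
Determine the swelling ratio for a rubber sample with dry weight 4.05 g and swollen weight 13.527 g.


Q = W_swollen / W_dry
Q = 13.527 / 4.05
Q = 3.34

Q = 3.34


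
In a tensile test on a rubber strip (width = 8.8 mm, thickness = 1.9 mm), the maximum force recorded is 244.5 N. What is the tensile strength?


Area = width * thickness = 8.8 * 1.9 = 16.72 mm^2
TS = force / area = 244.5 / 16.72 = 14.62 MPa

14.62 MPa


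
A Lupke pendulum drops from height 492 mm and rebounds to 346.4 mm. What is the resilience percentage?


Resilience = h_rebound / h_drop * 100
= 346.4 / 492 * 100
= 70.4%

70.4%


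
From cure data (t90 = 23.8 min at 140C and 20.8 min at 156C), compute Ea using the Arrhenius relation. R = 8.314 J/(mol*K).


T1 = 413.15 K, T2 = 429.15 K
1/T1 - 1/T2 = 9.0241e-05
ln(t1/t2) = ln(23.8/20.8) = 0.1347
Ea = 8.314 * 0.1347 / 9.0241e-05 = 12413.0808 J/mol
Ea = 12.41 kJ/mol

12.41 kJ/mol


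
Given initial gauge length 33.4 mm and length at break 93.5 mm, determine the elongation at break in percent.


Elongation = (Lf - L0) / L0 * 100
= (93.5 - 33.4) / 33.4 * 100
= 60.1 / 33.4 * 100
= 179.9%

179.9%


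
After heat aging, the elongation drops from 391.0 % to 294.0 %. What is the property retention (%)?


Retention = aged / original * 100
= 294.0 / 391.0 * 100
= 75.2%

75.2%


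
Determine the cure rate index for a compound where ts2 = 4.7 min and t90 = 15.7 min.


CRI = 100 / (t90 - ts2)
= 100 / (15.7 - 4.7)
= 100 / 11.0
= 9.09 min^-1

9.09 min^-1


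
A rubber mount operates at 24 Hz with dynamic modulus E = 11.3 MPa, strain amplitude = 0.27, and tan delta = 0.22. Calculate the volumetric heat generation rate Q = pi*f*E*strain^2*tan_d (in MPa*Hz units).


Q = pi * f * E * strain^2 * tan_d
= pi * 24 * 11.3 * 0.27^2 * 0.22
= pi * 24 * 11.3 * 0.0729 * 0.22
= 13.6644

Q = 13.6644


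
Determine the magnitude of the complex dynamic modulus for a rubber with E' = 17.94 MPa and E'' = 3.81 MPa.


|E*| = sqrt(E'^2 + E''^2)
= sqrt(17.94^2 + 3.81^2)
= sqrt(321.8436 + 14.5161)
= 18.34 MPa

18.34 MPa


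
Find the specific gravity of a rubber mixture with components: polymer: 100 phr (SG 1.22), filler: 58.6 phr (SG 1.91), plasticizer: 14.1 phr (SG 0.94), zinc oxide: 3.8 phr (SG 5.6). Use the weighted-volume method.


Sum of weights = 176.5
Volume contributions:
  polymer: 100/1.22 = 81.9672
  filler: 58.6/1.91 = 30.6806
  plasticizer: 14.1/0.94 = 15.0000
  zinc oxide: 3.8/5.6 = 0.6786
Sum of volumes = 128.3264
SG = 176.5 / 128.3264 = 1.375

SG = 1.375
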